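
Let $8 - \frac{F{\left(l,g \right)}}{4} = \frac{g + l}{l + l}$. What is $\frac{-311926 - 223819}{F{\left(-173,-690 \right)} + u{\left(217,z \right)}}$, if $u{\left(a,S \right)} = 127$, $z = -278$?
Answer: $- \frac{13240555}{3683} \approx -3595.0$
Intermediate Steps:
$F{\left(l,g \right)} = 32 - \frac{2 \left(g + l\right)}{l}$ ($F{\left(l,g \right)} = 32 - 4 \frac{g + l}{l + l} = 32 - 4 \frac{g + l}{2 l} = 32 - \frac{2 \left(g + l\right)}{l}$)
$\frac{-311926 - 223819}{F{\left(-173,-690 \right)} + u{\left(217,z \right)}} = \frac{-311926 - 223819}{\left(30 - - \frac{1380}{-173}\right) + 127} = - \frac{535745}{\left(30 - \left(-1380\right) \left(- \frac{1}{173}\right)\right) + 127} = - \frac{535745}{\left(30 - \frac{1380}{173}\right) + 127} = - \frac{535745}{\frac{3810}{173} + 127} = - \frac{535745}{\frac{25781}{173}} = \left(-535745\right) \frac{173}{25781} = - \frac{13240555}{3683}$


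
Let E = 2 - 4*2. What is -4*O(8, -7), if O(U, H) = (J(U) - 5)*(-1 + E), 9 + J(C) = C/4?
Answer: -336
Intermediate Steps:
E = -6 (E = 2 - 8 = -6)
J(C) = -9 + C/4
O(U, H) = 98 - 7*U/4 (O(U, H) = ((-9 + U/4) - 5)*(-1 - 6) = (-14 + U/4)*(-7) = 98 - 7*U/4)
-4*O(8, -7) = -4*(98 - 7/4*8) = -4*(98 - 14) = -4*84 = -336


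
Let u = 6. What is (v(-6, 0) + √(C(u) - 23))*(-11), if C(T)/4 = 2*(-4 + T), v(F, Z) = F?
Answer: 66 - 11*I*√7 ≈ 66.0 - 29.103*I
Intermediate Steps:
C(T) = -32 + 8*T (C(T) = 4*(2*(-4 + T)) = 4*(-8 + 2*T) = -32 + 8*T)
(v(-6, 0) + √(C(u) - 23))*(-11) = (-6 + √((-32 + 8*6) - 23))*(-11) = (-6 + √((-32 + 48) - 23))*(-11) = (-6 + √(16 - 23))*(-11) = (-6 + √(-7))*(-11) = (-6 + I*√7)*(-11) = 66 - 11*I*√7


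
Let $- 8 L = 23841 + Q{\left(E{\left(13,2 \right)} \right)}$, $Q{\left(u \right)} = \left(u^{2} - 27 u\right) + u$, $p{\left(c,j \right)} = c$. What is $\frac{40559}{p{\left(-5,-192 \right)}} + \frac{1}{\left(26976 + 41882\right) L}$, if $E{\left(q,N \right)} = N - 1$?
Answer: $- \frac{8314200198699}{1024951330} \approx -8111.8$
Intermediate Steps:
$E{\left(q,N \right)} = -1 + N$
$Q{\left(u \right)} = u^{2} - 26 u$
$L = -2977$ ($L = - \frac{23841 + \left(-1 + 2\right) \left(-26 + \left(-1 + 2\right)\right)}{8} = - \frac{23841 + 1 \left(-26 + 1\right)}{8} = - \frac{23841 + 1 \left(-25\right)}{8} = - \frac{23841 - 25}{8} = \left(- \frac{1}{8}\right) 23816 = -2977$)
$\frac{40559}{p{\left(-5,-192 \right)}} + \frac{1}{\left(26976 + 41882\right) L} = \frac{40559}{-5} + \frac{1}{\left(26976 + 41882\right) \left(-2977\right)} = 40559 \left(- \frac{1}{5}\right) + \frac{1}{68858} \left(- \frac{1}{2977}\right) = - \frac{40559}{5} + \frac{1}{68858} \left(- \frac{1}{2977}\right) = - \frac{40559}{5} - \frac{1}{204990266} = - \frac{8314200198699}{1024951330}$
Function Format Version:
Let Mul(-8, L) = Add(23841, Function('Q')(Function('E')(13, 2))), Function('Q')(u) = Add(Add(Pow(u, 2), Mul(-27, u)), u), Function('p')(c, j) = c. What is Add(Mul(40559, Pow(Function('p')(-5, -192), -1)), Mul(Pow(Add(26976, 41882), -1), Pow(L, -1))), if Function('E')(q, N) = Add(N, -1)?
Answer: Rational(-8314200198699, 1024951330) ≈ -8111.8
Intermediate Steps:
Function('E')(q, N) = Add(-1, N)
Function('Q')(u) = Add(Pow(u, 2), Mul(-26, u))
L = -2977 (L = Mul(Rational(-1, 8), Add(23841, Mul(Add(-1, 2), Add(-26, Add(-1, 2))))) = Mul(Rational(-1, 8), Add(23841, Mul(1, Add(-26, 1)))) = Mul(Rational(-1, 8), Add(23841, Mul(1, -25))) = Mul(Rational(-1, 8), Add(23841, -25)) = Mul(Rational(-1, 8), 23816) = -2977)
Add(Mul(40559, Pow(Function('p')(-5, -192), -1)), Mul(Pow(Add(26976, 41882), -1), Pow(L, -1))) = Add(Mul(40559, Pow(-5, -1)), Mul(Pow(Add(26976, 41882), -1), Pow(-2977, -1))) = Add(Mul(40559, Rational(-1, 5)), Mul(Pow(68858, -1), Rational(-1, 2977))) = Add(Rational(-40559, 5), Mul(Rational(1, 68858), Rational(-1, 2977))) = Add(Rational(-40559, 5), Rational(-1, 204990266)) = Rational(-8314200198699, 1024951330)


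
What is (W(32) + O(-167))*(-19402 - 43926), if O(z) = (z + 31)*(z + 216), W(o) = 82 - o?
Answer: 418851392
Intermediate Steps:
O(z) = (31 + z)*(216 + z)
(W(32) + O(-167))*(-19402 - 43926) = ((82 - 1*32) + (6696 + (-167)² + 247*(-167)))*(-19402 - 43926) = ((82 - 32) + (6696 + 27889 - 41249))*(-63328) = (50 - 6664)*(-63328) = -6614*(-63328) = 418851392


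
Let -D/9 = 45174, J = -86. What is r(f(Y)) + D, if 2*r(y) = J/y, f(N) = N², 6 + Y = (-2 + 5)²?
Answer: -3659137/9 ≈ -4.0657e+5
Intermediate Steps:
Y = 3 (Y = -6 + (-2 + 5)² = -6 + 3² = -6 + 9 = 3)
D = -406566 (D = -9*45174 = -406566)
r(y) = -43/y (r(y) = (-86/y)/2 = -43/y)
r(f(Y)) + D = -43/(3²) - 406566 = -43/9 - 406566 = -3659137/9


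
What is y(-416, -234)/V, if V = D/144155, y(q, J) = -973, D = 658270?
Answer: -28052563/131654 ≈ -213.08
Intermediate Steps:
V = 131654/28831 (V = 658270/144155 = 658270*(1/144155) = 131654/28831 ≈ 4.5664)
y(-416, -234)/V = -973/131654/28831 = -973*28831/131654 = -28052563/131654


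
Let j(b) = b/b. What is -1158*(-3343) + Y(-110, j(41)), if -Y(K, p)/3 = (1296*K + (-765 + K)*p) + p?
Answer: 4301496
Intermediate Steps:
j(b) = 1
Y(K, p) = -3888*K - 3*p - 3*p*(-765 + K) (Y(K, p) = -3*((1296*K + (-765 + K)*p) + p) = -3*((1296*K + p*(-765 + K)) + p) = -3*(p + 1296*K + p*(-765 + K)) = -3888*K - 3*p - 3*p*(-765 + K))
-1158*(-3343) + Y(-110, j(41)) = -1158*(-3343) + (-3888*(-110) + 2292*1 - 3*(-110)*1) = 3871194 + (427680 + 2292 + 330) = 3871194 + 430302 = 4301496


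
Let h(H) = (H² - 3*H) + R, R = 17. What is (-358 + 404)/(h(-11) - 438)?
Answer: -46/267 ≈ -0.17228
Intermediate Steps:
h(H) = 17 + H² - 3*H (h(H) = (H² - 3*H) + 17 = 17 + H² - 3*H)
(-358 + 404)/(h(-11) - 438) = (-358 + 404)/((17 + (-11)² - 3*(-11)) - 438) = 46/((17 + 121 + 33) - 438) = 46/(171 - 438) = 46/(-267) = 46*(-1/267) = -46/267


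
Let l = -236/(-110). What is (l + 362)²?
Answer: 401120784/3025 ≈ 1.3260e+5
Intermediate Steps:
l = 118/55 (l = -236*(-1/110) = 118/55 ≈ 2.1455)
(l + 362)² = (118/55 + 362)² = (20028/55)² = 401120784/3025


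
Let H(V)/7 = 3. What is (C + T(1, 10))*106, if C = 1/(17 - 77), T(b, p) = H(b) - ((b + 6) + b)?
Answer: 41287/30 ≈ 1376.2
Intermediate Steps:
H(V) = 21 (H(V) = 7*3 = 21)
T(b, p) = 15 - 2*b (T(b, p) = 21 - ((b + 6) + b) = 21 - ((6 + b) + b) = 21 - (6 + 2*b) = 21 + (-6 - 2*b) = 15 - 2*b)
C = -1/60 (C = 1/(-60) = -1/60 ≈ -0.016667)
(C + T(1, 10))*106 = (-1/60 + (15 - 2*1))*106 = (-1/60 + (15 - 2))*106 = (-1/60 + 13)*106 = (779/60)*106 = 41287/30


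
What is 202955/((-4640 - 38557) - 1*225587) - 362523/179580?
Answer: -11157253411/4022352560 ≈ -2.7738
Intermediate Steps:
202955/((-4640 - 38557) - 1*225587) - 362523/179580 = 202955/(-43197 - 225587) - 362523*1/179580 = 202955/(-268784) - 120841/59860 = 202955*(-1/268784) - 120841/59860 = -202955/268784 - 120841/59860 = -11157253411/4022352560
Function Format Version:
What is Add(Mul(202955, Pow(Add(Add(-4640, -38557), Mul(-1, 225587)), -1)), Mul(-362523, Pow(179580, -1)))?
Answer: Rational(-11157253411, 4022352560) ≈ -2.7738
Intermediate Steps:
Add(Mul(202955, Pow(Add(Add(-4640, -38557), Mul(-1, 225587)), -1)), Mul(-362523, Pow(179580, -1))) = Add(Mul(202955, Pow(Add(-43197, -225587), -1)), Mul(-362523, Rational(1, 179580))) = Add(Mul(202955, Pow(-268784, -1)), Rational(-120841, 59860)) = Add(Mul(202955, Rational(-1, 268784)), Rational(-120841, 59860)) = Add(Rational(-202955, 268784), Rational(-120841, 59860)) = Rational(-11157253411, 4022352560)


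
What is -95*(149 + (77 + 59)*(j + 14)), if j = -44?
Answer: 373445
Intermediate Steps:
-95*(149 + (77 + 59)*(j + 14)) = -95*(149 + (77 + 59)*(-44 + 14)) = -95*(149 + 136*(-30)) = -95*(149 - 4080) = -95*(-3931) = 373445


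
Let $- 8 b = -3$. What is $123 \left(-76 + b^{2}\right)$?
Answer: $- \frac{597165}{64} \approx -9330.7$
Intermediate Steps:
$b = \frac{3}{8}$ ($b = \left(- \frac{1}{8}\right) \left(-3\right) = \frac{3}{8} \approx 0.375$)
$123 \left(-76 + b^{2}\right) = 123 \left(-76 + \left(\frac{3}{8}\right)^{2}\right) = 123 \left(-76 + \frac{9}{64}\right) = 123 \left(- \frac{4855}{64}\right) = - \frac{597165}{64}$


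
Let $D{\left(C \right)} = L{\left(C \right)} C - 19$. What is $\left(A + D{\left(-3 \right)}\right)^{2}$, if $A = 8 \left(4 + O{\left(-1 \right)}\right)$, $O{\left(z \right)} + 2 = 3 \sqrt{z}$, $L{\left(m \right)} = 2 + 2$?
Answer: $-351 - 720 i \approx -351.0 - 720.0 i$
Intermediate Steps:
$L{\left(m \right)} = 4$
$D{\left(C \right)} = -19 + 4 C$ ($D{\left(C \right)} = 4 C - 19 = -19 + 4 C$)
$O{\left(z \right)} = -2 + 3 \sqrt{z}$
$A = 16 + 24 i$ ($A = 8 \left(4 - \left(2 - 3 \sqrt{-1}\right)\right) = 8 \left(4 - \left(2 - 3 i\right)\right) = 8 \left(2 + 3 i\right) = 16 + 24 i \approx 16.0 + 24.0 i$)
$\left(A + D{\left(-3 \right)}\right)^{2} = \left(\left(16 + 24 i\right) + \left(-19 + 4 \left(-3\right)\right)\right)^{2} = \left(\left(16 + 24 i\right) - 31\right)^{2} = \left(-15 + 24 i\right)^{2}$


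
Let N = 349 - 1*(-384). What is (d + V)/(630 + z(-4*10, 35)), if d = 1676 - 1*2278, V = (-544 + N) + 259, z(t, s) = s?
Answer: -22/95 ≈ -0.23158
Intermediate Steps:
N = 733 (N = 349 + 384 = 733)
V = 448 (V = (-544 + 733) + 259 = 189 + 259 = 448)
d = -602 (d = 1676 - 2278 = -602)
(d + V)/(630 + z(-4*10, 35)) = (-602 + 448)/(630 + 35) = -154/665 = -154*1/665 = -22/95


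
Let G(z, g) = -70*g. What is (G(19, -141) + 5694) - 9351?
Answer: 6213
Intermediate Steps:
(G(19, -141) + 5694) - 9351 = (-70*(-141) + 5694) - 9351 = (9870 + 5694) - 9351 = 15564 - 9351 = 6213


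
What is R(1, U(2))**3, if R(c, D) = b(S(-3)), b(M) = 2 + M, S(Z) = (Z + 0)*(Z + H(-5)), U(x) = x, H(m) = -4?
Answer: 12167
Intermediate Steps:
S(Z) = Z*(-4 + Z) (S(Z) = (Z + 0)*(Z - 4) = Z*(-4 + Z))
R(c, D) = 23 (R(c, D) = 2 - 3*(-4 - 3) = 2 - 3*(-7) = 2 + 21 = 23)
R(1, U(2))**3 = 23**3 = 12167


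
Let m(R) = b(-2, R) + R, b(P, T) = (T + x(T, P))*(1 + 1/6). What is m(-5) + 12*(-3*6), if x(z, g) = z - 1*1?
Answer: -1403/6 ≈ -233.83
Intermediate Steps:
x(z, g) = -1 + z (x(z, g) = z - 1 = -1 + z)
b(P, T) = -7/6 + 7*T/3 (b(P, T) = (T + (-1 + T))*(1 + 1/6) = (-1 + 2*T)*(1 + ⅙) = (-1 + 2*T)*(7/6) = -7/6 + 7*T/3)
m(R) = -7/6 + 10*R/3 (m(R) = (-7/6 + 7*R/3) + R = -7/6 + 10*R/3)
m(-5) + 12*(-3*6) = (-7/6 + (10/3)*(-5)) + 12*(-3*6) = (-7/6 - 50/3) + 12*(-18) = -107/6 - 216 = -1403/6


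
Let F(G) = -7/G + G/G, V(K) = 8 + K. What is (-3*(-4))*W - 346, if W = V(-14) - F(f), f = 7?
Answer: -418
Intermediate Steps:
F(G) = 1 - 7/G (F(G) = -7/G + 1 = 1 - 7/G)
W = -6 (W = (8 - 14) - (-7 + 7)/7 = -6 - 0/7 = -6 - 1*0 = -6 + 0 = -6)
(-3*(-4))*W - 346 = -3*(-4)*(-6) - 346 = 12*(-6) - 346 = -72 - 346 = -418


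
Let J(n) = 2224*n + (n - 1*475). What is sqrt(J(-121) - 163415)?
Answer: 29*I*sqrt(515) ≈ 658.12*I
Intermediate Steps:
J(n) = -475 + 2225*n (J(n) = 2224*n + (n - 475) = 2224*n + (-475 + n) = -475 + 2225*n)
sqrt(J(-121) - 163415) = sqrt((-475 + 2225*(-121)) - 163415) = sqrt((-475 - 269225) - 163415) = sqrt(-269700 - 163415) = sqrt(-433115) = 29*I*sqrt(515)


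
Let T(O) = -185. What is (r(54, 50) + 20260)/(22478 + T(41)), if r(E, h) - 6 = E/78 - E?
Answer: 262765/289809 ≈ 0.90668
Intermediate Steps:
r(E, h) = 6 - 77*E/78 (r(E, h) = 6 + (E/78 - E) = 6 - 77*E/78)
(r(54, 50) + 20260)/(22478 + T(41)) = ((6 - 77/78*54) + 20260)/(22478 - 185) = ((6 - 693/13) + 20260)/22293 = (-615/13 + 20260)*(1/22293) = (262765/13)*(1/22293) = 262765/289809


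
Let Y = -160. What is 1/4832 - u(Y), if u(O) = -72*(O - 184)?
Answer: -119678975/4832 ≈ -24768.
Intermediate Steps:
u(O) = 13248 - 72*O (u(O) = -72*(-184 + O) = 13248 - 72*O)
1/4832 - u(Y) = 1/4832 - (13248 - 72*(-160)) = 1/4832 - (13248 + 11520) = 1/4832 - 1*24768 = 1/4832 - 24768 = -119678975/4832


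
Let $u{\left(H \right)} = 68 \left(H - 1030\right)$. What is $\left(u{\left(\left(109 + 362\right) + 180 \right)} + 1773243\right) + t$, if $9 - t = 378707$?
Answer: $1368773$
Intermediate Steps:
$t = -378698$ ($t = 9 - 378707 = -378698$)
$u{\left(H \right)} = -70040 + 68 H$ ($u{\left(H \right)} = 68 \left(-1030 + H\right) = -70040 + 68 H$)
$\left(u{\left(\left(109 + 362\right) + 180 \right)} + 1773243\right) + t = \left(\left(-70040 + 68 \left(\left(109 + 362\right) + 180\right)\right) + 1773243\right) - 378698 = \left(\left(-70040 + 68 \left(471 + 180\right)\right) + 1773243\right) - 378698 = \left(\left(-70040 + 68 \cdot 651\right) + 1773243\right) - 378698 = \left(\left(-70040 + 44268\right) + 1773243\right) - 378698 = \left(-25772 + 1773243\right) - 378698 = 1747471 - 378698 = 1368773$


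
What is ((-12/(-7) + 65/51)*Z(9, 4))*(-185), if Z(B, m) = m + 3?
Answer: -197395/51 ≈ -3870.5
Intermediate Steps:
Z(B, m) = 3 + m
((-12/(-7) + 65/51)*Z(9, 4))*(-185) = ((-12/(-7) + 65/51)*(3 + 4))*(-185) = ((-12*(-⅐) + 65*(1/51))*7)*(-185) = ((12/7 + 65/51)*7)*(-185) = ((1067/357)*7)*(-185) = (1067/51)*(-185) = -197395/51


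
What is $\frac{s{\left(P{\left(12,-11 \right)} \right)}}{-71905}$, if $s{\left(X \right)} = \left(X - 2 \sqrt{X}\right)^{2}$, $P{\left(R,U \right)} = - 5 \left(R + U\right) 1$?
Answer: $- \frac{1}{14381} - \frac{4 i \sqrt{5}}{14381} \approx -6.9536 \cdot 10^{-5} - 0.00062195 i$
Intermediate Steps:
$P{\left(R,U \right)} = - 5 R - 5 U$ ($P{\left(R,U \right)} = \left(- 5 R - 5 U\right) 1 = - 5 R - 5 U$)
$\frac{s{\left(P{\left(12,-11 \right)} \right)}}{-71905} = \frac{\left(- (\left(-5\right) 12 - -55) + 2 \sqrt{\left(-5\right) 12 - -55}\right)^{2}}{-71905} = \left(- (-60 + 55) + 2 \sqrt{-60 + 55}\right)^{2} \left(- \frac{1}{71905}\right) = \left(\left(-1\right) \left(-5\right) + 2 \sqrt{-5}\right)^{2} \left(- \frac{1}{71905}\right) = \left(5 + 2 i \sqrt{5}\right)^{2} \left(- \frac{1}{71905}\right) = - \frac{\left(5 + 2 i \sqrt{5}\right)^{2}}{71905}$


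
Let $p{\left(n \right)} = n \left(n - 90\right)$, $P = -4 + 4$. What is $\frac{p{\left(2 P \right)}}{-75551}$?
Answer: $0$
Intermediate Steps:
$P = 0$
$p{\left(n \right)} = n \left(-90 + n\right)$
$\frac{p{\left(2 P \right)}}{-75551} = \frac{2 \cdot 0 \left(-90 + 2 \cdot 0\right)}{-75551} = 0 \left(-90 + 0\right) \left(- \frac{1}{75551}\right) = 0 \left(-90\right) \left(- \frac{1}{75551}\right) = 0 \left(- \frac{1}{75551}\right) = 0$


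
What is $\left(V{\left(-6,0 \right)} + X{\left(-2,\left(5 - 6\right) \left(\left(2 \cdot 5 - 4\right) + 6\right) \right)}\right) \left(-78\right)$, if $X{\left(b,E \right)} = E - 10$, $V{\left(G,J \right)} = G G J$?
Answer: $1716$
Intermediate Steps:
$V{\left(G,J \right)} = J G^{2}$ ($V{\left(G,J \right)} = G^{2} J = J G^{2}$)
$X{\left(b,E \right)} = -10 + E$ ($X{\left(b,E \right)} = E - 10 = -10 + E$)
$\left(V{\left(-6,0 \right)} + X{\left(-2,\left(5 - 6\right) \left(\left(2 \cdot 5 - 4\right) + 6\right) \right)}\right) \left(-78\right) = \left(0 \left(-6\right)^{2} + \left(-10 + \left(5 - 6\right) \left(\left(2 \cdot 5 - 4\right) + 6\right)\right)\right) \left(-78\right) = \left(0 \cdot 36 - 22\right) \left(-78\right) = \left(0 - 22\right) \left(-78\right) = \left(-22\right) \left(-78\right) = 1716$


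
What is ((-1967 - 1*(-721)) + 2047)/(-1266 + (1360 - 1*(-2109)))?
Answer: 801/2203 ≈ 0.36360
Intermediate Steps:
((-1967 - 1*(-721)) + 2047)/(-1266 + (1360 - 1*(-2109))) = ((-1967 + 721) + 2047)/(-1266 + (1360 + 2109)) = (-1246 + 2047)/(-1266 + 3469) = 801/2203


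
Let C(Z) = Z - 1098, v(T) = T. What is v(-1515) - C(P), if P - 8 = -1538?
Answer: 1113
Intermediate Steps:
P = -1530 (P = 8 - 1538 = -1530)
C(Z) = -1098 + Z
v(-1515) - C(P) = -1515 - (-1098 - 1530) = -1515 - 1*(-2628) = -1515 + 2628 = 1113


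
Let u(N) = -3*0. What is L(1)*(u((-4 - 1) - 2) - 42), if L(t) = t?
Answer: -42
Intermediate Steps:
u(N) = 0
L(1)*(u((-4 - 1) - 2) - 42) = 1*(0 - 42) = 1*(-42) = -42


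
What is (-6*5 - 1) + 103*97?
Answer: 9960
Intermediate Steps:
(-6*5 - 1) + 103*97 = (-30 - 1) + 9991 = -31 + 9991 = 9960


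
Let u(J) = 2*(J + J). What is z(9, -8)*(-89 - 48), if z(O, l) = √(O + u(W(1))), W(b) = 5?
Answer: -137*√29 ≈ -737.77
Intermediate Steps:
u(J) = 4*J (u(J) = 2*(2*J) = 4*J)
z(O, l) = √(20 + O) (z(O, l) = √(O + 4*5) = √(O + 20) = √(20 + O))
z(9, -8)*(-89 - 48) = √(20 + 9)*(-89 - 48) = √29*(-137) = -137*√29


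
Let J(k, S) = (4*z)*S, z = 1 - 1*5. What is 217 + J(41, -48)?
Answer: 985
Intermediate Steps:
z = -4 (z = 1 - 5 = -4)
J(k, S) = -16*S (J(k, S) = (4*(-4))*S = -16*S)
217 + J(41, -48) = 217 - 16*(-48) = 217 + 768 = 985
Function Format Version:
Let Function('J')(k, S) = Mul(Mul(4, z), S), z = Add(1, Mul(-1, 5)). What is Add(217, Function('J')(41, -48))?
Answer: 985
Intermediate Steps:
z = -4 (z = Add(1, -5) = -4)
Function('J')(k, S) = Mul(-16, S) (Function('J')(k, S) = Mul(Mul(4, -4), S) = Mul(-16, S))
Add(217, Function('J')(41, -48)) = Add(217, Mul(-16, -48)) = Add(217, 768) = 985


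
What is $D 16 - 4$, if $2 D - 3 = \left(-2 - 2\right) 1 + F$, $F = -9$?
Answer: $-84$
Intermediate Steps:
$D = -5$ ($D = \frac{3}{2} + \frac{\left(-2 - 2\right) 1 - 9}{2} = \frac{3}{2} + \frac{\left(-4\right) 1 - 9}{2} = \frac{3}{2} + \frac{-4 - 9}{2} = \frac{3}{2} + \frac{1}{2} \left(-13\right) = \frac{3}{2} - \frac{13}{2} = -5$)
$D 16 - 4 = \left(-5\right) 16 - 4 = -80 - 4 = -84$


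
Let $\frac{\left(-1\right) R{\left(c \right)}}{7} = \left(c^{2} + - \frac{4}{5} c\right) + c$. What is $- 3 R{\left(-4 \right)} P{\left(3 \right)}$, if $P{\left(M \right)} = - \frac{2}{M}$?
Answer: $- \frac{1064}{5} \approx -212.8$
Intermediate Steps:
$R{\left(c \right)} = - 7 c^{2} - \frac{7 c}{5}$ ($R{\left(c \right)} = - 7 \left(\left(c^{2} + - \frac{4}{5} c\right) + c\right) = - 7 \left(\left(c^{2} + \left(-4\right) \frac{1}{5} c\right) + c\right) = - 7 \left(\left(c^{2} - \frac{4 c}{5}\right) + c\right) = - 7 \left(c^{2} + \frac{c}{5}\right) = - 7 c^{2} - \frac{7 c}{5}$)
$- 3 R{\left(-4 \right)} P{\left(3 \right)} = - 3 \left(\left(- \frac{7}{5}\right) \left(-4\right) \left(1 + 5 \left(-4\right)\right)\right) \left(- \frac{2}{3}\right) = - 3 \left(\left(- \frac{7}{5}\right) \left(-4\right) \left(1 - 20\right)\right) \left(\left(-2\right) \frac{1}{3}\right) = - 3 \left(\left(- \frac{7}{5}\right) \left(-4\right) \left(-19\right)\right) \left(- \frac{2}{3}\right) = \left(-3\right) \left(- \frac{532}{5}\right) \left(- \frac{2}{3}\right) = \frac{1596}{5} \left(- \frac{2}{3}\right) = - \frac{1064}{5}$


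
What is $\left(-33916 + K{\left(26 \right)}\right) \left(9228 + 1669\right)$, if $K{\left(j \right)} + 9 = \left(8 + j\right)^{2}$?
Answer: $-357083793$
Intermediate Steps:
$K{\left(j \right)} = -9 + \left(8 + j\right)^{2}$
$\left(-33916 + K{\left(26 \right)}\right) \left(9228 + 1669\right) = \left(-33916 - \left(9 - \left(8 + 26\right)^{2}\right)\right) \left(9228 + 1669\right) = \left(-33916 - \left(9 - 34^{2}\right)\right) 10897 = \left(-33916 + \left(-9 + 1156\right)\right) 10897 = \left(-33916 + 1147\right) 10897 = \left(-32769\right) 10897 = -357083793$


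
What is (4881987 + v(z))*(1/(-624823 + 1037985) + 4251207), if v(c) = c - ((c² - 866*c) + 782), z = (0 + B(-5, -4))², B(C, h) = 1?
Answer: 8575051051704113985/413162 ≈ 2.0755e+13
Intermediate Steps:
z = 1 (z = (0 + 1)² = 1² = 1)
v(c) = -782 - c² + 867*c (v(c) = c - (782 + c² - 866*c) = c + (-782 - c² + 866*c) = -782 - c² + 867*c)
(4881987 + v(z))*(1/(-624823 + 1037985) + 4251207) = (4881987 + (-782 - 1*1² + 867*1))*(1/(-624823 + 1037985) + 4251207) = (4881987 + (-782 - 1*1 + 867))*(1/413162 + 4251207) = (4881987 + (-782 - 1 + 867))*(1/413162 + 4251207) = (4881987 + 84)*(1756437186535/413162) = 4882071*(1756437186535/413162) = 8575051051704113985/413162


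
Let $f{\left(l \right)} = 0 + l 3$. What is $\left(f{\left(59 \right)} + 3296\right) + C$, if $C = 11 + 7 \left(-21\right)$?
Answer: $3337$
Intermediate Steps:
$C = -136$ ($C = 11 - 147 = -136$)
$f{\left(l \right)} = 3 l$ ($f{\left(l \right)} = 0 + 3 l = 3 l$)
$\left(f{\left(59 \right)} + 3296\right) + C = \left(3 \cdot 59 + 3296\right) - 136 = \left(177 + 3296\right) - 136 = 3473 - 136 = 3337$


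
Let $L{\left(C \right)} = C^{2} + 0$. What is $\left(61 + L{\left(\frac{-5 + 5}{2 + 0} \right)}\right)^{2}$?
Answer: $3721$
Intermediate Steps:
$L{\left(C \right)} = C^{2}$
$\left(61 + L{\left(\frac{-5 + 5}{2 + 0} \right)}\right)^{2} = \left(61 + \left(\frac{-5 + 5}{2 + 0}\right)^{2}\right)^{2} = \left(61 + \left(\frac{0}{2}\right)^{2}\right)^{2} = \left(61 + \left(0 \cdot \frac{1}{2}\right)^{2}\right)^{2} = \left(61 + 0^{2}\right)^{2} = \left(61 + 0\right)^{2} = 61^{2} = 3721$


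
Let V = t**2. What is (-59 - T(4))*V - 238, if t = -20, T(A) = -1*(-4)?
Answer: -25438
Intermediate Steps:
T(A) = 4
V = 400 (V = (-20)**2 = 400)
(-59 - T(4))*V - 238 = (-59 - 1*4)*400 - 238 = (-59 - 4)*400 - 238 = -63*400 - 238 = -25200 - 238 = -25438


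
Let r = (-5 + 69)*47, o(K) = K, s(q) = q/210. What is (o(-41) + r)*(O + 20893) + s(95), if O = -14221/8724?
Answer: 3785281350785/61068 ≈ 6.1985e+7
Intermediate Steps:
O = -14221/8724 (O = -14221*1/8724 = -14221/8724 ≈ -1.6301)
s(q) = q/210 (s(q) = q*(1/210) = q/210)
r = 3008 (r = 64*47 = 3008)
(o(-41) + r)*(O + 20893) + s(95) = (-41 + 3008)*(-14221/8724 + 20893) + (1/210)*95 = 2967*(182256311/8724) + 19/42 = 180251491579/2908 + 19/42 = 3785281350785/61068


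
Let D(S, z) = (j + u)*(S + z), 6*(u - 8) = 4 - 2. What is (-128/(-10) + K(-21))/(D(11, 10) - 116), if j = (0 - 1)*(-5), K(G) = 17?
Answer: 149/820 ≈ 0.18171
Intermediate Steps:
u = 25/3 (u = 8 + (4 - 2)/6 = 8 + (⅙)*2 = 8 + ⅓ = 25/3 ≈ 8.3333)
j = 5 (j = -1*(-5) = 5)
D(S, z) = 40*S/3 + 40*z/3 (D(S, z) = (5 + 25/3)*(S + z) = 40*(S + z)/3 = 40*S/3 + 40*z/3)
(-128/(-10) + K(-21))/(D(11, 10) - 116) = (-128/(-10) + 17)/(((40/3)*11 + (40/3)*10) - 116) = (-128*(-⅒) + 17)/((440/3 + 400/3) - 116) = (64/5 + 17)/(280 - 116) = (149/5)/164 = (149/5)*(1/164) = 149/820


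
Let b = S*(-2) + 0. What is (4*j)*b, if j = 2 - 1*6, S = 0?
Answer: 0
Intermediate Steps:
b = 0 (b = 0*(-2) + 0 = 0 + 0 = 0)
j = -4 (j = 2 - 6 = -4)
(4*j)*b = (4*(-4))*0 = -16*0 = 0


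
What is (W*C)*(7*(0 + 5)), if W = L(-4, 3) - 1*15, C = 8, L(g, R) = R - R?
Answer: -4200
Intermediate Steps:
L(g, R) = 0
W = -15 (W = 0 - 1*15 = 0 - 15 = -15)
(W*C)*(7*(0 + 5)) = (-15*8)*(7*(0 + 5)) = -840*5 = -120*35 = -4200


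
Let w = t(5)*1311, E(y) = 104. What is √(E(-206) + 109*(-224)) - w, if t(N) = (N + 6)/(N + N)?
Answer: -14421/10 + 2*I*√6078 ≈ -1442.1 + 155.92*I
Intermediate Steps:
t(N) = (6 + N)/(2*N) (t(N) = (6 + N)/((2*N)) = (6 + N)*(1/(2*N)) = (6 + N)/(2*N))
w = 14421/10 (w = ((½)*(6 + 5)/5)*1311 = ((½)*(⅕)*11)*1311 = (11/10)*1311 = 14421/10 ≈ 1442.1)
√(E(-206) + 109*(-224)) - w = √(104 + 109*(-224)) - 1*14421/10 = √(104 - 24416) - 14421/10 = √(-24312) - 14421/10 = 2*I*√6078 - 14421/10 = -14421/10 + 2*I*√6078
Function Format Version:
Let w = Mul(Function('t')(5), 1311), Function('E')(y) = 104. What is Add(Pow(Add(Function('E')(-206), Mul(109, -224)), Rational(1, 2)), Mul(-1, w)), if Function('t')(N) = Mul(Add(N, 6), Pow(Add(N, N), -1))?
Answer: Add(Rational(-14421, 10), Mul(2, I, Pow(6078, Rational(1, 2)))) ≈ Add(-1442.1, Mul(155.92, I))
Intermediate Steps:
Function('t')(N) = Mul(Rational(1, 2), Pow(N, -1), Add(6, N)) (Function('t')(N) = Mul(Add(6, N), Pow(Mul(2, N), -1)) = Mul(Add(6, N), Mul(Rational(1, 2), Pow(N, -1))) = Mul(Rational(1, 2), Pow(N, -1), Add(6, N)))
w = Rational(14421, 10) (w = Mul(Mul(Rational(1, 2), Pow(5, -1), Add(6, 5)), 1311) = Mul(Mul(Rational(1, 2), Rational(1, 5), 11), 1311) = Mul(Rational(11, 10), 1311) = Rational(14421, 10) ≈ 1442.1)
Add(Pow(Add(Function('E')(-206), Mul(109, -224)), Rational(1, 2)), Mul(-1, w)) = Add(Pow(Add(104, Mul(109, -224)), Rational(1, 2)), Mul(-1, Rational(14421, 10))) = Add(Pow(Add(104, -24416), Rational(1, 2)), Rational(-14421, 10)) = Add(Pow(-24312, Rational(1, 2)), Rational(-14421, 10)) = Add(Mul(2, I, Pow(6078, Rational(1, 2))), Rational(-14421, 10)) = Add(Rational(-14421, 10), Mul(2, I, Pow(6078, Rational(1, 2))))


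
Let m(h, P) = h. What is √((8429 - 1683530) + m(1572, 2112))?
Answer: I*√1673529 ≈ 1293.7*I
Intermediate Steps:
√((8429 - 1683530) + m(1572, 2112)) = √((8429 - 1683530) + 1572) = √(-1675101 + 1572) = √(-1673529) = I*√1673529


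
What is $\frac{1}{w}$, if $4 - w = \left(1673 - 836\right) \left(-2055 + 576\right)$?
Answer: $\frac{1}{1237927} \approx 8.078 \cdot 10^{-7}$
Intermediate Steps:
$w = 1237927$ ($w = 4 - \left(1673 - 836\right) \left(-2055 + 576\right) = 4 - 837 \left(-1479\right) = 4 - -1237923 = 4 + 1237923 = 1237927$)
$\frac{1}{w} = \frac{1}{1237927}$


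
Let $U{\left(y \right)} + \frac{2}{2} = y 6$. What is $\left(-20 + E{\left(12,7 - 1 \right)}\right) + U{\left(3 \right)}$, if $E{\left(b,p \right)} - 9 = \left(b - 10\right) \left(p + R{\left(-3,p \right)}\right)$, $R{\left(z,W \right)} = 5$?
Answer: $28$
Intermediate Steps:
$U{\left(y \right)} = -1 + 6 y$ ($U{\left(y \right)} = -1 + y 6 = -1 + 6 y$)
$E{\left(b,p \right)} = 9 + \left(-10 + b\right) \left(5 + p\right)$ ($E{\left(b,p \right)} = 9 + \left(b - 10\right) \left(p + 5\right) = 9 + \left(-10 + b\right) \left(5 + p\right)$)
$\left(-20 + E{\left(12,7 - 1 \right)}\right) + U{\left(3 \right)} = \left(-20 + \left(-41 - 10 \left(7 - 1\right) + 5 \cdot 12 + 12 \left(7 - 1\right)\right)\right) + \left(-1 + 6 \cdot 3\right) = \left(-20 + \left(-41 - 60 + 60 + 12 \cdot 6\right)\right) + \left(-1 + 18\right) = \left(-20 + \left(-41 - 60 + 60 + 72\right)\right) + 17 = \left(-20 + 31\right) + 17 = 11 + 17 = 28$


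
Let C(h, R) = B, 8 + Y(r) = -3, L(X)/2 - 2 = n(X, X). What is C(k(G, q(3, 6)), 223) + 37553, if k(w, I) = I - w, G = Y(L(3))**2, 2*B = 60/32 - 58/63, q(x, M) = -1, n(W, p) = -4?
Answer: 37853905/1008 ≈ 37554.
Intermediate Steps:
L(X) = -4 (L(X) = 4 + 2*(-4) = 4 - 8 = -4)
B = 481/1008 (B = (60/32 - 58/63)/2 = (60*(1/32) - 58*1/63)/2 = (15/8 - 58/63)/2 = (1/2)*(481/504) = 481/1008 ≈ 0.47718)
Y(r) = -11 (Y(r) = -8 - 3 = -11)
G = 121 (G = (-11)**2 = 121)
C(h, R) = 481/1008
C(k(G, q(3, 6)), 223) + 37553 = 481/1008 + 37553 = 37853905/1008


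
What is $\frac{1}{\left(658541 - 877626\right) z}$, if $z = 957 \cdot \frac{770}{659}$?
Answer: $- \frac{659}{161441545650} \approx -4.082 \cdot 10^{-9}$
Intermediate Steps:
$z = \frac{736890}{659}$ ($z = 957 \cdot 770 \cdot \frac{1}{659} = 957 \cdot \frac{770}{659} = \frac{736890}{659} \approx 1118.2$)
$\frac{1}{\left(658541 - 877626\right) z} = \frac{1}{\left(658541 - 877626\right) \frac{736890}{659}} = \frac{1}{-219085} \cdot \frac{659}{736890} = \left(- \frac{1}{219085}\right) \frac{659}{736890} = - \frac{659}{161441545650}$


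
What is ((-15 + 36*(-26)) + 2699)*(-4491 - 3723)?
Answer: -14358072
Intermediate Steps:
((-15 + 36*(-26)) + 2699)*(-4491 - 3723) = ((-15 - 936) + 2699)*(-8214) = (-951 + 2699)*(-8214) = 1748*(-8214) = -14358072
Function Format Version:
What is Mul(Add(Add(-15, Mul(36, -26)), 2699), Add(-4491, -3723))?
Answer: -14358072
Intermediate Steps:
Mul(Add(Add(-15, Mul(36, -26)), 2699), Add(-4491, -3723)) = Mul(Add(Add(-15, -936), 2699), -8214) = Mul(Add(-951, 2699), -8214) = Mul(1748, -8214) = -14358072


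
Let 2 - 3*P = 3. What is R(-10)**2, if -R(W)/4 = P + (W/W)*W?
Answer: 15376/9 ≈ 1708.4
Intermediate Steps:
P = -1/3 (P = 2/3 - 1/3*3 = 2/3 - 1 = -1/3 ≈ -0.33333)
R(W) = 4/3 - 4*W (R(W) = -4*(-1/3 + (W/W)*W) = -4*(-1/3 + 1*W) = -4*(-1/3 + W) = 4/3 - 4*W)
R(-10)**2 = (4/3 - 4*(-10))**2 = (4/3 + 40)**2 = (124/3)**2 = 15376/9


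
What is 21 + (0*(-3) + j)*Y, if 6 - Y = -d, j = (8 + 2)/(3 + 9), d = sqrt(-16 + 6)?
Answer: 26 + 5*I*sqrt(10)/6 ≈ 26.0 + 2.6352*I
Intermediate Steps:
d = I*sqrt(10) (d = sqrt(-10) = I*sqrt(10) ≈ 3.1623*I)
j = 5/6 (j = 10/12 = 10*(1/12) = 5/6 ≈ 0.83333)
Y = 6 + I*sqrt(10) (Y = 6 - (-1)*I*sqrt(10) = 6 + I*sqrt(10) ≈ 6.0 + 3.1623*I)
21 + (0*(-3) + j)*Y = 21 + (0*(-3) + 5/6)*(6 + I*sqrt(10)) = 21 + (0 + 5/6)*(6 + I*sqrt(10)) = 21 + 5*(6 + I*sqrt(10))/6 = 21 + (5 + 5*I*sqrt(10)/6) = 26 + 5*I*sqrt(10)/6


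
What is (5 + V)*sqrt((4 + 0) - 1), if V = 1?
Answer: 6*sqrt(3) ≈ 10.392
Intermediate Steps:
(5 + V)*sqrt((4 + 0) - 1) = (5 + 1)*sqrt((4 + 0) - 1) = 6*sqrt(4 - 1) = 6*sqrt(3)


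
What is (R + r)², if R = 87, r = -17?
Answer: 4900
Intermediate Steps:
(R + r)² = (87 - 17)² = 70² = 4900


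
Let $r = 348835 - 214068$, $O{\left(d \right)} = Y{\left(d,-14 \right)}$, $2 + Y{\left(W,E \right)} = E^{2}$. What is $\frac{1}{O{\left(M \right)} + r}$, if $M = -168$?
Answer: $\frac{1}{134961} \approx 7.4095 \cdot 10^{-6}$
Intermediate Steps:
$Y{\left(W,E \right)} = -2 + E^{2}$
$O{\left(d \right)} = 194$ ($O{\left(d \right)} = -2 + \left(-14\right)^{2} = -2 + 196 = 194$)
$r = 134767$
$\frac{1}{O{\left(M \right)} + r} = \frac{1}{194 + 134767} = \frac{1}{134961}$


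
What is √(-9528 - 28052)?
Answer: 2*I*√9395 ≈ 193.86*I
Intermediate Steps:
√(-9528 - 28052) = √(-37580) = 2*I*√9395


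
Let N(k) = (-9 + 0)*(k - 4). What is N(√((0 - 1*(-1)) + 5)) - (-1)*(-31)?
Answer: 5 - 9*√6 ≈ -17.045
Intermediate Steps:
N(k) = 36 - 9*k (N(k) = -9*(-4 + k) = 36 - 9*k)
N(√((0 - 1*(-1)) + 5)) - (-1)*(-31) = (36 - 9*√((0 - 1*(-1)) + 5)) - (-1)*(-31) = (36 - 9*√((0 + 1) + 5)) - 1*31 = (36 - 9*√(1 + 5)) - 31 = (36 - 9*√6) - 31 = 5 - 9*√6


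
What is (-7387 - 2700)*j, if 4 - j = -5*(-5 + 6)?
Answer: -90783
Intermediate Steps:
j = 9 (j = 4 - (-5)*(-5 + 6) = 4 - (-5) = 4 - 1*(-5) = 4 + 5 = 9)
(-7387 - 2700)*j = (-7387 - 2700)*9 = -10087*9 = -90783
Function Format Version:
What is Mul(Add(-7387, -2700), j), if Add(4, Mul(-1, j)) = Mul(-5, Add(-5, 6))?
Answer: -90783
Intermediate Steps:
j = 9 (j = Add(4, Mul(-1, Mul(-5, Add(-5, 6)))) = Add(4, Mul(-1, Mul(-5, 1))) = Add(4, Mul(-1, -5)) = Add(4, 5) = 9)
Mul(Add(-7387, -2700), j) = Mul(Add(-7387, -2700), 9) = Mul(-10087, 9) = -90783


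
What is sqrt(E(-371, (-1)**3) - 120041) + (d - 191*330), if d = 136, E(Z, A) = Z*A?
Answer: -62894 + I*sqrt(119670) ≈ -62894.0 + 345.93*I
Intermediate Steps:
E(Z, A) = A*Z
sqrt(E(-371, (-1)**3) - 120041) + (d - 191*330) = sqrt((-1)**3*(-371) - 120041) + (136 - 191*330) = sqrt(-1*(-371) - 120041) + (136 - 63030) = sqrt(371 - 120041) - 62894 = sqrt(-119670) - 62894 = I*sqrt(119670) - 62894 = -62894 + I*sqrt(119670)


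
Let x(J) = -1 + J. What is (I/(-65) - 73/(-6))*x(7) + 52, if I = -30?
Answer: 1661/13 ≈ 127.77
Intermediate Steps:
(I/(-65) - 73/(-6))*x(7) + 52 = (-30/(-65) - 73/(-6))*(-1 + 7) + 52 = (-30*(-1/65) - 73*(-⅙))*6 + 52 = (6/13 + 73/6)*6 + 52 = (985/78)*6 + 52 = 985/13 + 52 = 1661/13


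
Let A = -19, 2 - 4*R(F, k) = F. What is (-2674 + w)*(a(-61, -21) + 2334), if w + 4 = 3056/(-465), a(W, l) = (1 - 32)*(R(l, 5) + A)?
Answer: -6852685577/930 ≈ -7.3685e+6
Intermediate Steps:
R(F, k) = ½ - F/4
a(W, l) = 1147/2 + 31*l/4 (a(W, l) = (1 - 32)*((½ - l/4) - 19) = -31*(-37/2 - l/4) = 1147/2 + 31*l/4)
w = -4916/465 (w = -4 + 3056/(-465) = -4 + 3056*(-1/465) = -4 - 3056/465 = -4916/465 ≈ -10.572)
(-2674 + w)*(a(-61, -21) + 2334) = (-2674 - 4916/465)*((1147/2 + (31/4)*(-21)) + 2334) = -1248326*((1147/2 - 651/4) + 2334)/465 = -1248326*(1643/4 + 2334)/465 = -1248326/465*10979/4 = -6852685577/930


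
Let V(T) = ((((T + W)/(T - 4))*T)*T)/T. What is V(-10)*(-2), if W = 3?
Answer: 10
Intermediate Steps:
V(T) = T*(3 + T)/(-4 + T) (V(T) = ((((T + 3)/(T - 4))*T)*T)/T = ((((3 + T)/(-4 + T))*T)*T)/T = ((T*(3 + T)/(-4 + T))*T)/T = (T**2*(3 + T)/(-4 + T))/T = T*(3 + T)/(-4 + T))
V(-10)*(-2) = -10*(3 - 10)/(-4 - 10)*(-2) = -10*(-7)/(-14)*(-2) = -10*(-1/14)*(-7)*(-2) = -5*(-2) = 10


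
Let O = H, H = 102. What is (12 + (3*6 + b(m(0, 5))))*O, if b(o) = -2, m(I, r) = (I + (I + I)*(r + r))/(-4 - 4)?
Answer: 2856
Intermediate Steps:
m(I, r) = -I/8 - I*r/2 (m(I, r) = (I + (2*I)*(2*r))/(-8) = (I + 4*I*r)*(-⅛) = -I/8 - I*r/2)
O = 102
(12 + (3*6 + b(m(0, 5))))*O = (12 + (3*6 - 2))*102 = (12 + (18 - 2))*102 = (12 + 16)*102 = 28*102 = 2856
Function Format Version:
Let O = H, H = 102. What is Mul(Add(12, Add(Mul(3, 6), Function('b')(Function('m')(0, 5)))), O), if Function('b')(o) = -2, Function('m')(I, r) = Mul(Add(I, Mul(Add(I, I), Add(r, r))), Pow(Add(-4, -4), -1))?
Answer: 2856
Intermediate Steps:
Function('m')(I, r) = Add(Mul(Rational(-1, 8), I), Mul(Rational(-1, 2), I, r)) (Function('m')(I, r) = Mul(Add(I, Mul(Mul(2, I), Mul(2, r))), Pow(-8, -1)) = Mul(Add(I, Mul(4, I, r)), Rational(-1, 8)) = Add(Mul(Rational(-1, 8), I), Mul(Rational(-1, 2), I, r)))
O = 102
Mul(Add(12, Add(Mul(3, 6), Function('b')(Function('m')(0, 5)))), O) = Mul(Add(12, Add(Mul(3, 6), -2)), 102) = Mul(Add(12, Add(18, -2)), 102) = Mul(Add(12, 16), 102) = Mul(28, 102) = 2856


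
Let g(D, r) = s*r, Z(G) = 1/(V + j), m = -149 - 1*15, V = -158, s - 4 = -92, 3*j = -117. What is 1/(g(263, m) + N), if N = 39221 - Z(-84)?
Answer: 197/10569642 ≈ 1.8638e-5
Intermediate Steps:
j = -39 (j = (⅓)*(-117) = -39)
s = -88 (s = 4 - 92 = -88)
m = -164 (m = -149 - 15 = -164)
Z(G) = -1/197 (Z(G) = 1/(-158 - 39) = 1/(-197) = -1/197)
g(D, r) = -88*r
N = 7726538/197 (N = 39221 - 1*(-1/197) = 39221 + 1/197 = 7726538/197 ≈ 39221.)
1/(g(263, m) + N) = 1/(-88*(-164) + 7726538/197) = 1/(14432 + 7726538/197) = 1/(10569642/197) = 197/10569642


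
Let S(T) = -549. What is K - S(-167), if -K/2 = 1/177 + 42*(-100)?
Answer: 1583971/177 ≈ 8949.0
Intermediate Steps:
K = 1486798/177 (K = -2*(1/177 + 42*(-100)) = -2*(1/177 - 4200) = -2*(-743399/177) = 1486798/177 ≈ 8400.0)
K - S(-167) = 1486798/177 - 1*(-549) = 1486798/177 + 549 = 1583971/177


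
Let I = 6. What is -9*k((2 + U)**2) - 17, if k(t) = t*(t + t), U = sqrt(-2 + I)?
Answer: -4625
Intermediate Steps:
U = 2 (U = sqrt(-2 + 6) = sqrt(4) = 2)
k(t) = 2*t**2 (k(t) = t*(2*t) = 2*t**2)
-9*k((2 + U)**2) - 17 = -18*((2 + 2)**2)**2 - 17 = -18*(4**2)**2 - 17 = -18*16**2 - 17 = -18*256 - 17 = -9*512 - 17 = -4608 - 17 = -4625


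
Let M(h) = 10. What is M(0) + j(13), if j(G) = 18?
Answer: 28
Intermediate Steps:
M(0) + j(13) = 10 + 18 = 28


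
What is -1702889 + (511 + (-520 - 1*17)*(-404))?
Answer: -1485430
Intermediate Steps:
-1702889 + (511 + (-520 - 1*17)*(-404)) = -1702889 + (511 + (-520 - 17)*(-404)) = -1702889 + (511 - 537*(-404)) = -1702889 + (511 + 216948) = -1702889 + 217459 = -1485430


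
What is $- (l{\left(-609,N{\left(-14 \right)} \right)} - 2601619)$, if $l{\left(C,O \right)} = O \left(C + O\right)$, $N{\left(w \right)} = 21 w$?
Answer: $2336137$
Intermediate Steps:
$- (l{\left(-609,N{\left(-14 \right)} \right)} - 2601619) = - (21 \left(-14\right) \left(-609 + 21 \left(-14\right)\right) - 2601619) = - (- 294 \left(-609 - 294\right) - 2601619) = - (\left(-294\right) \left(-903\right) - 2601619) = - (265482 - 2601619) = \left(-1\right) \left(-2336137\right) = 2336137$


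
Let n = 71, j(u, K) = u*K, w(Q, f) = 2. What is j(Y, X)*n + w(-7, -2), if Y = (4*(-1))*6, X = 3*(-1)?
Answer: 5114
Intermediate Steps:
X = -3
Y = -24 (Y = -4*6 = -24)
j(u, K) = K*u
j(Y, X)*n + w(-7, -2) = -3*(-24)*71 + 2 = 72*71 + 2 = 5112 + 2 = 5114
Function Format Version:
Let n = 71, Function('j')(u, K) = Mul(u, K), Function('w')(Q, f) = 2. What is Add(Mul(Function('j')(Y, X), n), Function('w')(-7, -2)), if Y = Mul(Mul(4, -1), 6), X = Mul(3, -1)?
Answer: 5114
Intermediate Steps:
X = -3
Y = -24 (Y = Mul(-4, 6) = -24)
Function('j')(u, K) = Mul(K, u)
Add(Mul(Function('j')(Y, X), n), Function('w')(-7, -2)) = Add(Mul(Mul(-3, -24), 71), 2) = Add(Mul(72, 71), 2) = Add(5112, 2) = 5114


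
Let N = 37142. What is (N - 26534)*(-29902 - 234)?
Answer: -319682688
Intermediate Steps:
(N - 26534)*(-29902 - 234) = (37142 - 26534)*(-29902 - 234) = 10608*(-30136) = -319682688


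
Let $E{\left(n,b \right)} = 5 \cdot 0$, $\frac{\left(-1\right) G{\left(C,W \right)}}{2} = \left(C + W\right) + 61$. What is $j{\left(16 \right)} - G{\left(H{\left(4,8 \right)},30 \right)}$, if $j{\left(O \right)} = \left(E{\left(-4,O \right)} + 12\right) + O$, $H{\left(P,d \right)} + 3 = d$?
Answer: $220$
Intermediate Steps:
$H{\left(P,d \right)} = -3 + d$
$G{\left(C,W \right)} = -122 - 2 C - 2 W$ ($G{\left(C,W \right)} = - 2 \left(\left(C + W\right) + 61\right) = - 2 \left(61 + C + W\right) = -122 - 2 C - 2 W$)
$E{\left(n,b \right)} = 0$
$j{\left(O \right)} = 12 + O$ ($j{\left(O \right)} = \left(0 + 12\right) + O = 12 + O$)
$j{\left(16 \right)} - G{\left(H{\left(4,8 \right)},30 \right)} = \left(12 + 16\right) - \left(-122 - 2 \left(-3 + 8\right) - 60\right) = 28 - \left(-122 - 10 - 60\right) = 28 - -192 = 28 + 192 = 220$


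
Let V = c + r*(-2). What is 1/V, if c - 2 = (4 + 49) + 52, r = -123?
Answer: 1/353 ≈ 0.0028329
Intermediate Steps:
c = 107 (c = 2 + ((4 + 49) + 52) = 2 + (53 + 52) = 2 + 105 = 107)
V = 353 (V = 107 - 123*(-2) = 107 + 246 = 353)
1/V = 1/353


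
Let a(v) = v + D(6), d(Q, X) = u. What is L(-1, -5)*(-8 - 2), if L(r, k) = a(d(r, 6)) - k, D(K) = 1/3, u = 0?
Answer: -160/3 ≈ -53.333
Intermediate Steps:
d(Q, X) = 0
D(K) = ⅓
a(v) = ⅓ + v (a(v) = v + ⅓ = ⅓ + v)
L(r, k) = ⅓ - k (L(r, k) = (⅓ + 0) - k = ⅓ - k)
L(-1, -5)*(-8 - 2) = (⅓ - 1*(-5))*(-8 - 2) = (⅓ + 5)*(-10) = (16/3)*(-10) = -160/3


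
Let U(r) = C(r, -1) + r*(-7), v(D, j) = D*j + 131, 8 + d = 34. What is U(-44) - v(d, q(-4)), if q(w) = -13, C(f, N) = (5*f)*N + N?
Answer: 734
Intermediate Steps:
d = 26 (d = -8 + 34 = 26)
C(f, N) = N + 5*N*f (C(f, N) = 5*N*f + N = N + 5*N*f)
v(D, j) = 131 + D*j
U(r) = -1 - 12*r (U(r) = -(1 + 5*r) + r*(-7) = (-1 - 5*r) - 7*r = -1 - 12*r)
U(-44) - v(d, q(-4)) = (-1 - 12*(-44)) - (131 + 26*(-13)) = (-1 + 528) - (131 - 338) = 527 - 1*(-207) = 527 + 207 = 734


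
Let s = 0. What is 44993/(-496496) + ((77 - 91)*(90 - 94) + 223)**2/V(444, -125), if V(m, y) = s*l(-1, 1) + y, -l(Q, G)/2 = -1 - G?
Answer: -2973336097/4774000 ≈ -622.82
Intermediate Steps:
l(Q, G) = 2 + 2*G (l(Q, G) = -2*(-1 - G) = 2 + 2*G)
V(m, y) = y (V(m, y) = 0*(2 + 2*1) + y = 0*(2 + 2) + y = 0*4 + y = 0 + y = y)
44993/(-496496) + ((77 - 91)*(90 - 94) + 223)**2/V(444, -125) = 44993/(-496496) + ((77 - 91)*(90 - 94) + 223)**2/(-125) = 44993*(-1/496496) + (-14*(-4) + 223)**2*(-1/125) = -3461/38192 + (56 + 223)**2*(-1/125) = -3461/38192 + 279**2*(-1/125) = -3461/38192 + 77841*(-1/125) = -3461/38192 - 77841/125 = -2973336097/4774000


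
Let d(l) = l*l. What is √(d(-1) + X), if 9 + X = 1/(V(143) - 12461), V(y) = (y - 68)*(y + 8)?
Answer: I*√645319/284 ≈ 2.8286*I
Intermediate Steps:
d(l) = l²
V(y) = (-68 + y)*(8 + y)
X = -10225/1136 (X = -9 + 1/((-544 + 143² - 60*143) - 12461) = -9 + 1/((-544 + 20449 - 8580) - 12461) = -9 + 1/(11325 - 12461) = -9 + 1/(-1136) = -9 - 1/1136 = -10225/1136 ≈ -9.0009)
√(d(-1) + X) = √((-1)² - 10225/1136) = √(1 - 10225/1136) = √(-9089/1136) = I*√645319/284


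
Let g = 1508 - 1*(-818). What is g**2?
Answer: 5410276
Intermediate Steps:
g = 2326 (g = 1508 + 818 = 2326)
g**2 = 2326**2 = 5410276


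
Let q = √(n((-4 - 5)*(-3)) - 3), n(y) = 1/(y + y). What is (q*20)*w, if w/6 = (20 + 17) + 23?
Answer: 400*I*√966 ≈ 12432.0*I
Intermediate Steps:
w = 360 (w = 6*((20 + 17) + 23) = 6*(37 + 23) = 6*60 = 360)
n(y) = 1/(2*y)
q = I*√966/18 (q = √(1/(2*(((-4 - 5)*(-3)))) - 3) = √(1/(2*((-9*(-3)))) - 3) = √((½)/27 - 3) = √((½)*(1/27) - 3) = √(1/54 - 3) = √(-161/54) = I*√966/18 ≈ 1.7267*I)
(q*20)*w = ((I*√966/18)*20)*360 = (10*I*√966/9)*360 = 400*I*√966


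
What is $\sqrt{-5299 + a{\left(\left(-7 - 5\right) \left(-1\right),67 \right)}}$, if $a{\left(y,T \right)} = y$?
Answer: $i \sqrt{5287} \approx 72.712 i$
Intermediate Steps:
$\sqrt{-5299 + a{\left(\left(-7 - 5\right) \left(-1\right),67 \right)}} = \sqrt{-5299 + \left(-7 - 5\right) \left(-1\right)} = \sqrt{-5299 - -12} = \sqrt{-5299 + 12} = \sqrt{-5287} = i \sqrt{5287}$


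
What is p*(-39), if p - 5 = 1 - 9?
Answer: 117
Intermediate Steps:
p = -3 (p = 5 + (1 - 9) = 5 - 8 = -3)
p*(-39) = -3*(-39) = 117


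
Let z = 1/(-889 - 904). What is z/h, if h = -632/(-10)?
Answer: -5/566588 ≈ -8.8247e-6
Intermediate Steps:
h = 316/5 (h = -632*(-⅒) = 316/5 ≈ 63.200)
z = -1/1793 (z = 1/(-1793) = -1/1793 ≈ -0.00055772)
z/h = -1/(1793*316/5) = -1/1793*5/316 = -5/566588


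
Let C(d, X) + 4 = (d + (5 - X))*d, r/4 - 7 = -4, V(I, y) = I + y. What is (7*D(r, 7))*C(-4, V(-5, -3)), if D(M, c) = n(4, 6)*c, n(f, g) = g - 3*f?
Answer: 11760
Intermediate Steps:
r = 12 (r = 28 + 4*(-4) = 28 - 16 = 12)
C(d, X) = -4 + d*(5 + d - X) (C(d, X) = -4 + (d + (5 - X))*d = -4 + (5 + d - X)*d = -4 + d*(5 + d - X))
D(M, c) = -6*c (D(M, c) = (6 - 3*4)*c = (6 - 12)*c = -6*c)
(7*D(r, 7))*C(-4, V(-5, -3)) = (7*(-6*7))*(-4 + (-4)**2 + 5*(-4) - 1*(-5 - 3)*(-4)) = (7*(-42))*(-4 + 16 - 20 - 1*(-8)*(-4)) = -294*(-4 + 16 - 20 - 32) = -294*(-40) = 11760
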